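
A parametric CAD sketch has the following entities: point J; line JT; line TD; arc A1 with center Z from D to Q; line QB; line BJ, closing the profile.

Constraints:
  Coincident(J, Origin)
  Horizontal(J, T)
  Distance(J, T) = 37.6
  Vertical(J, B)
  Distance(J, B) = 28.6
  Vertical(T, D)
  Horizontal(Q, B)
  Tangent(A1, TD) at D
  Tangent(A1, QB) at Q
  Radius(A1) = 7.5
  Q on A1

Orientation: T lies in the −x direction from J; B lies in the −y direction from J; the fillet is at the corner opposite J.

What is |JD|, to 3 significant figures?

43.1

The virtual corner opposite J is at (-37.6, -28.6). Since A1 is tangent to TD there, ZD ⟂ TD and since A1 is tangent to QB there, ZQ ⟂ QB, with radius 7.5, so the center Z sits 7.5 in from both sides at Z = (-30.1, -21.1). That places the tangent points at D = (-37.6, -21.1) on TD and Q = (-30.1, -28.6) on QB. Then |JD| = |D − J| = 43.1.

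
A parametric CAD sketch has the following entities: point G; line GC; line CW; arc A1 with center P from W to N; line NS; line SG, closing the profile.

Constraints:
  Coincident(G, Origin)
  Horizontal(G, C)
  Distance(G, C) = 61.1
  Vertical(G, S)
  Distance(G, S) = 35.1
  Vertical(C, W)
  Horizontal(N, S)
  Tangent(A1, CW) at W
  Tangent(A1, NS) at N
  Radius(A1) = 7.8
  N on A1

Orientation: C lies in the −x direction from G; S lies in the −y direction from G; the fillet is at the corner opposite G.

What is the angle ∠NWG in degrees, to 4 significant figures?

69.08°

G is at the origin; GC is horizontal with |GC| = 61.1 and C on the −x side, so C = (-61.10, 0.000). GS is vertical with |GS| = 35.1 and S on the −y side, so S = (0.000, -35.10). The virtual corner opposite G is at (-61.10, -35.10). Tangency of A1 to CW means the radius PW is perpendicular to CW and the tangent condition forces PN to be normal to NS, with radius 7.8, so the center P sits 7.8 in from both sides at P = (-53.30, -27.30). That places the tangent points at W = (-61.10, -27.30) on CW and N = (-53.30, -35.10) on NS. Then cos ∠NWG = WN·WG / (|WN||WG|), giving 69.08°.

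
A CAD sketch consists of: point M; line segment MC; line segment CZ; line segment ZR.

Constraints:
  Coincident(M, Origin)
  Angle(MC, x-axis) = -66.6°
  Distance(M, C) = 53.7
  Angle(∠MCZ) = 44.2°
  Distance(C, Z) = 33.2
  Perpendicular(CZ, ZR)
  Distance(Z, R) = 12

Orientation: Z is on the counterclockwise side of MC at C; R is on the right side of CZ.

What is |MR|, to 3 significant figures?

49.7

M is at the origin; MC runs at -66.6° with length 53.7, so C = 53.7·(cos -66.6°, sin -66.6°) = (21.3, -49.3). ∠MCZ = 44.2°, so CZ runs at -66.6° + (180° − 44.2°) = 69.2° from the x-axis; with |CZ| = 33.2, Z = C + 33.2·(cos 69.2°, sin 69.2°) = (33.1, -18.2). CZ is perpendicular to ZR; with |ZR| = 12.0 on the right of CZ, R = Z + 12.0·(0.935, -0.355) = (44.3, -22.5). Then |MR| = |R − M| = 49.7.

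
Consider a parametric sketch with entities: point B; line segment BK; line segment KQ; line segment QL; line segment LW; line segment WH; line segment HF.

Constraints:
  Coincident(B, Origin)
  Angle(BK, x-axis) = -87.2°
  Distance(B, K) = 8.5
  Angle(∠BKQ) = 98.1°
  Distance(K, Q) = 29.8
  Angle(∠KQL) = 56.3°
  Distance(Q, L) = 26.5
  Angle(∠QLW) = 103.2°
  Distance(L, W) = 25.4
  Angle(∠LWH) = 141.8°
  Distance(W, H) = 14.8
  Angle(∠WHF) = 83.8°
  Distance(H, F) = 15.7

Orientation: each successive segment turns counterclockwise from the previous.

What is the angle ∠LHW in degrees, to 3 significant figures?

24.3°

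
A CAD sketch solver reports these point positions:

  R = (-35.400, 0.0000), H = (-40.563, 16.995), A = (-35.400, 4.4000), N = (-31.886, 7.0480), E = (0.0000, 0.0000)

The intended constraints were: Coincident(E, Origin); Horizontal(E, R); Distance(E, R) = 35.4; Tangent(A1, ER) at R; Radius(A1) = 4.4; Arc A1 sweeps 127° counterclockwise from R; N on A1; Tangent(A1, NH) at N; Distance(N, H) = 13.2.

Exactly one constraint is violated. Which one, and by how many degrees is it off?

Tangent(A1, NH) at N — off by 4.10°.

E = (0.00, 0.00) ✓; E.y = 0.00, R.y = 0.00 ✓; |ER| = 35.40 ✓; ∠(AR, RE) = 90.00° ✓; |AR| = 4.400 ✓; bearing(A→N) − bearing(A→R) = 127.0° ✓; |AN| = 4.400 ✓; ∠(AN, NH) = 85.90° ✗; |NH| = 13.20 ✓.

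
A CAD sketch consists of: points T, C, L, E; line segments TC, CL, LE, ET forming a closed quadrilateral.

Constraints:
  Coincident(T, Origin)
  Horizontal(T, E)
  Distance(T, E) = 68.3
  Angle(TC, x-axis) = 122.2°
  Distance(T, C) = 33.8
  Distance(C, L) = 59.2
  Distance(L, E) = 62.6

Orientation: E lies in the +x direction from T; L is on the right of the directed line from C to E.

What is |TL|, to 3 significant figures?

25.6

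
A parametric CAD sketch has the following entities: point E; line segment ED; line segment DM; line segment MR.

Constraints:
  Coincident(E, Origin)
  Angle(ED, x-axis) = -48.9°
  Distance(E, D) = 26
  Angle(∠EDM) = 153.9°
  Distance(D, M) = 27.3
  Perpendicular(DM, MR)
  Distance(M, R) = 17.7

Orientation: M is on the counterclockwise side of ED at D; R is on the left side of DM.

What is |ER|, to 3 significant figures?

51.0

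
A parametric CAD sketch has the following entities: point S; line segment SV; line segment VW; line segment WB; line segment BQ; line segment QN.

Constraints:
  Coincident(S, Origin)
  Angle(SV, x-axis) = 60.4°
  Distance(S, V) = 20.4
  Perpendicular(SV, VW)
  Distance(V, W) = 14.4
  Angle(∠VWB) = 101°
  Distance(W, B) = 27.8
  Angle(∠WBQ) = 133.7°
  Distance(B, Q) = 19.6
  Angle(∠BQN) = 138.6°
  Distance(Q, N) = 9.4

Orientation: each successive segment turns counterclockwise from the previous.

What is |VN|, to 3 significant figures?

45.5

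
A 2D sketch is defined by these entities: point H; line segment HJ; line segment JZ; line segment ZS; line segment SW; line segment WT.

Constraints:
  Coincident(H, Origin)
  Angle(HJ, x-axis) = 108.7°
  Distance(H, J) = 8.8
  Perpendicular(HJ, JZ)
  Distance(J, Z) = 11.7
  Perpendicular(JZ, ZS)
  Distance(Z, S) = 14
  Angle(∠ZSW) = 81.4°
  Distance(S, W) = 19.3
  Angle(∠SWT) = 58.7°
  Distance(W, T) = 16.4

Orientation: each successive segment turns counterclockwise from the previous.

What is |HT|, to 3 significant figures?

10.7

H is at the origin; HJ runs at 108.7° with length 8.8, so J = (-2.82, 8.34). The perpendicularity gives JZ at right angles to HJ, so JZ runs at -161°; with |JZ| = 11.7, Z = (-13.9, 4.58). JZ is perpendicular to ZS, so ZS runs at -71.3°; with |ZS| = 14.0, S = (-9.42, -8.68). ∠ZSW = 81.4° gives SW at 27.3° from the x-axis; with |SW| = 19.3, W = (7.74, 0.175). ∠SWT = 58.7° gives WT at 149° from the x-axis; with |WT| = 16.4, T = (-6.26, 8.72). Then |HT| = |T − H| = 10.7.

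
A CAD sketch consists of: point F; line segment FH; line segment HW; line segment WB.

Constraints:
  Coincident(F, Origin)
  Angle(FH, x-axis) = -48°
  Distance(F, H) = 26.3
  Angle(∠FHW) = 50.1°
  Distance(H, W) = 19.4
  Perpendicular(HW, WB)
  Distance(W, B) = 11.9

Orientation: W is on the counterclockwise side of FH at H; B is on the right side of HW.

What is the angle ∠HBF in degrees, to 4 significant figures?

53.97°

∠FHW = 50.1°, so HW runs at -48.0° + (180° − 50.1°) = 81.90° from the x-axis; with |HW| = 19.4, W = H + 19.4·(cos 81.90°, sin 81.90°) = (20.33, -0.3382). HW ⟂ WB; with |WB| = 11.9 on the right of HW, B = W + 11.9·(0.9900, -0.1409) = (32.11, -2.015). Then cos ∠HBF = BH·BF / (|BH||BF|), giving 53.97°.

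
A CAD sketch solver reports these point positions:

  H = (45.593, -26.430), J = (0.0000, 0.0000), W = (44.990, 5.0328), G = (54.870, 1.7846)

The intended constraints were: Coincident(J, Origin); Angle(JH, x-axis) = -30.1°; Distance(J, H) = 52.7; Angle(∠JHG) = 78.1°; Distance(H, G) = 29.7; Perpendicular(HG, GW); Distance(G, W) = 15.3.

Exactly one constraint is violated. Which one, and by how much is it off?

Distance(G, W) = 15.3 — off by 4.90.

J = (0.00, 0.00) ✓; JH at -30.10° ✓; |JH| = 52.70 ✓; ∠JHG = 78.10° ✓; |HG| = 29.70 ✓; ∠(HG, GW) = 90.00° ✓; |GW| = 10.40 ✗.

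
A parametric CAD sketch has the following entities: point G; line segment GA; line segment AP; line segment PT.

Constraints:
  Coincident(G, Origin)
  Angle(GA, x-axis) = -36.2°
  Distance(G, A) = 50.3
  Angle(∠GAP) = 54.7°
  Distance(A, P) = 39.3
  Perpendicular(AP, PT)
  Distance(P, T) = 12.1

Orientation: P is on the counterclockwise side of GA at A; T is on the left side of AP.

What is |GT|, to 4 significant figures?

30.71

∠GAP = 54.7°, so AP runs at -36.2° + (180° − 54.7°) = 89.10° from the x-axis; with |AP| = 39.3, P = A + 39.3·(cos 89.10°, sin 89.10°) = (41.21, 9.588). AP is perpendicular to PT; with |PT| = 12.1 on the left of AP, T = P + 12.1·(-0.9999, 0.01571) = (29.11, 9.778). Then |GT| = |T − G| = 30.71.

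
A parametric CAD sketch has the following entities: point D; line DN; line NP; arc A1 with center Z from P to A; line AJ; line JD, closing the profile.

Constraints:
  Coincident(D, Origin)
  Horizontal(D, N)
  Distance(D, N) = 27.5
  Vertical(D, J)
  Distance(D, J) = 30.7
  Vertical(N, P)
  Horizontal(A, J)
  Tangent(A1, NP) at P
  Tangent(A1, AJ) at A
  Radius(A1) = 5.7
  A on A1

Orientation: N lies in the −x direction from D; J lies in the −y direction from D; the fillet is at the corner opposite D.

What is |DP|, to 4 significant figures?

37.17

The virtual corner opposite D is at (-27.50, -30.70). Since A1 is tangent to NP there, ZP ⟂ NP and since A1 is tangent to AJ there, ZA ⟂ AJ, with radius 5.7, so the center Z sits 5.7 in from both sides at Z = (-21.80, -25.00). That places the tangent points at P = (-27.50, -25.00) on NP and A = (-21.80, -30.70) on AJ. Then |DP| = |P − D| = 37.17.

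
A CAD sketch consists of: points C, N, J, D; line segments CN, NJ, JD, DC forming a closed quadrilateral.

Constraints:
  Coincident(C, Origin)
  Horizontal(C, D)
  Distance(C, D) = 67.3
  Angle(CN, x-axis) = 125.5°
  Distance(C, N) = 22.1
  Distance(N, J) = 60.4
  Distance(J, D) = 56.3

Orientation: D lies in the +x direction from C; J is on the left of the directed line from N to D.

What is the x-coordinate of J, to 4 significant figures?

39.15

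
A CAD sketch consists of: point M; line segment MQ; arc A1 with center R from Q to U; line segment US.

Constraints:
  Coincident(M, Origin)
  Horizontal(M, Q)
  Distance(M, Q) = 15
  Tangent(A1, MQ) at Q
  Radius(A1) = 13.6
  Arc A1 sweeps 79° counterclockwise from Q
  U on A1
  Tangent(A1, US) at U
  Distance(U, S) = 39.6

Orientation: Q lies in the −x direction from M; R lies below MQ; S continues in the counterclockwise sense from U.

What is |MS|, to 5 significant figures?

61.457

On A1, Q sits at bearing 90° from R; a 79° counterclockwise sweep puts U at bearing 169°, so U = R + 13.6·(cos 169°, sin 169°) = (-28.350, -11.005). The tangent condition forces RU to be normal to US, so US runs along (−sin 169°, cos 169°); with |US| = 39.6, S = (-35.906, -49.877). Then |MS| = |S − M| = 61.457.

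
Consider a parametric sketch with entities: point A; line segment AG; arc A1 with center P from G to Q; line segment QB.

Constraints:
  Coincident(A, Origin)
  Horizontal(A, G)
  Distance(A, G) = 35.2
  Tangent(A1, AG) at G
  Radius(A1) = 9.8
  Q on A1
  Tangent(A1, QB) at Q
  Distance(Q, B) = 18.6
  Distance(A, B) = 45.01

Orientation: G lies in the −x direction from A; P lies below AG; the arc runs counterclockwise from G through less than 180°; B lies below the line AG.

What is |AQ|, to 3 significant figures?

45.9

A is at the origin; A and G share the same y with |AG| = 35.2 and G on the −x side, so G = (-35.2, 0.00). A1 meets AG tangentially, so PG is at right angles to AG, so P = G + (0, -9.8) = (-35.2, -9.80). Since PQ ⟂ QB (tangency), |PB| = √(9.8² + 18.6²) = 21.0 regardless of where Q sits on A1. So B lies on both circle(A, 45.01) and circle(P, 21.0); the below-AG intersection is B = (-32.9, -30.7). Q is the foot of the tangent from B: Q = (-43.3, -15.3).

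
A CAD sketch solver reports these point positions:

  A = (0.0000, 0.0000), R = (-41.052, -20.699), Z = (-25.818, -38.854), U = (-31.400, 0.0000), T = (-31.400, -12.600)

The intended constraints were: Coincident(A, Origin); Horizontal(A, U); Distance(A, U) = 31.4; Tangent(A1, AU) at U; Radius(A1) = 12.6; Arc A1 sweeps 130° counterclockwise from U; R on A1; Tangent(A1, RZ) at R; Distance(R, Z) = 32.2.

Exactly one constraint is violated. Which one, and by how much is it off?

Distance(R, Z) = 32.2 — off by 8.50.

A = (0.00, 0.00) ✓; A.y = 0.00, U.y = 0.00 ✓; |AU| = 31.40 ✓; ∠(TU, UA) = 90.00° ✓; |TU| = 12.60 ✓; bearing(T→R) − bearing(T→U) = 130.0° ✓; |TR| = 12.60 ✓; ∠(TR, RZ) = 90.00° ✓; |RZ| = 23.70 ✗.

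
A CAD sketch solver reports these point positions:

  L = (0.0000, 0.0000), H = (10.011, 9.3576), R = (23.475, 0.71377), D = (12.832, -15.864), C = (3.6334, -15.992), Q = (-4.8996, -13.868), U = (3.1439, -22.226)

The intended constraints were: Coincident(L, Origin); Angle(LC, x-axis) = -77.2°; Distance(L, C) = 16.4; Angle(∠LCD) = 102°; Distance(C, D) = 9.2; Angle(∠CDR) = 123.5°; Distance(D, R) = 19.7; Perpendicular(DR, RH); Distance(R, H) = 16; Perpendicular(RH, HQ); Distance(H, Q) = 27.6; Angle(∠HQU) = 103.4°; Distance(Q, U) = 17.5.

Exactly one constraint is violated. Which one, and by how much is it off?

Distance(Q, U) = 17.5 — off by 5.90.

L = (0.00, 0.00) ✓; LC at -77.20° ✓; |LC| = 16.40 ✓; ∠LCD = 102.0° ✓; |CD| = 9.199 ✓; ∠CDR = 123.5° ✓; |DR| = 19.70 ✓; ∠(DR, RH) = 90.00° ✓; |RH| = 16.00 ✓; ∠(RH, HQ) = 90.00° ✓; |HQ| = 27.60 ✓; ∠HQU = 103.4° ✓; |QU| = 11.60 ✗.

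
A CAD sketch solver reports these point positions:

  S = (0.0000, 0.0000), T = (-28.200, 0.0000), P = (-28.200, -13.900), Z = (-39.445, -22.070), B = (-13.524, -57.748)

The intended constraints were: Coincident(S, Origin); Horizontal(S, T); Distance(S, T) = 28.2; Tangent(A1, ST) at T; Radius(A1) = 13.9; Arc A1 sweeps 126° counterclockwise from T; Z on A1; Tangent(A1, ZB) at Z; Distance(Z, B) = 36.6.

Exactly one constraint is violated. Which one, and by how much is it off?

Distance(Z, B) = 36.6 — off by 7.50.

S = (0.00, 0.00) ✓; S.y = 0.00, T.y = 0.00 ✓; |ST| = 28.20 ✓; ∠(PT, TS) = 90.00° ✓; |PT| = 13.90 ✓; bearing(P→Z) − bearing(P→T) = 126.0° ✓; |PZ| = 13.90 ✓; ∠(PZ, ZB) = 90.00° ✓; |ZB| = 44.10 ✗.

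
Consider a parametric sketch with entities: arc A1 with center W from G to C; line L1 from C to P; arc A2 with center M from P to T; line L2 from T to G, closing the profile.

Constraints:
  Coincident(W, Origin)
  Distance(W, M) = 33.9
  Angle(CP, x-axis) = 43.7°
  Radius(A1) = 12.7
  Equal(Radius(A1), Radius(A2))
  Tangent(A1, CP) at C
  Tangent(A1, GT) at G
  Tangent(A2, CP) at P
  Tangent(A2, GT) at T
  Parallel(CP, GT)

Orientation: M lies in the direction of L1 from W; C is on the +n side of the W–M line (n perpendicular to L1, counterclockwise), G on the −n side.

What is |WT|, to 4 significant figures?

36.20

Tangency of A1 to both parallel lines with radius 12.7 puts C and G at W ± 12.7·n: C = (-8.774, 9.182), G = (8.774, -9.182). Equal radii place P and T the same way about M: P = M + 12.7·n = (15.73, 32.60), T = M − 12.7·n = (33.28, 14.24). Then |WT| = |T − W| = 36.20.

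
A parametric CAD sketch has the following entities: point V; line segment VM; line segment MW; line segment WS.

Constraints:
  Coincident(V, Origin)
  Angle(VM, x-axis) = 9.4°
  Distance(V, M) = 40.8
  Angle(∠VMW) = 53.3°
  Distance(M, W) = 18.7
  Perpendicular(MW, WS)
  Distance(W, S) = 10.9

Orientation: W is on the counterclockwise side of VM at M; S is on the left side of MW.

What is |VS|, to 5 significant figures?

22.541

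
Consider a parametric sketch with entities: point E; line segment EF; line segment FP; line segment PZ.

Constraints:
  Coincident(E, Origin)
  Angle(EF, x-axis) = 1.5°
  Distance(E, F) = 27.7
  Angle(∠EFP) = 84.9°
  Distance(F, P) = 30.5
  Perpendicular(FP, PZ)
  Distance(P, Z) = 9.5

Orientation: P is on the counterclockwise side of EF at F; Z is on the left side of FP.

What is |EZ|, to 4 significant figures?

33.37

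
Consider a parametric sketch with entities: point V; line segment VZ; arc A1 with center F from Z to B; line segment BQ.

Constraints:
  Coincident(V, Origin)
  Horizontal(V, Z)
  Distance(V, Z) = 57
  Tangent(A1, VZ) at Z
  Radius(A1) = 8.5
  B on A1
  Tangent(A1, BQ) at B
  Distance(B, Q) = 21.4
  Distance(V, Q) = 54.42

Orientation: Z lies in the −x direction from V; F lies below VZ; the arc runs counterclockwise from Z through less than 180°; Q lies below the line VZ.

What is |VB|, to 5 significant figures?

64.265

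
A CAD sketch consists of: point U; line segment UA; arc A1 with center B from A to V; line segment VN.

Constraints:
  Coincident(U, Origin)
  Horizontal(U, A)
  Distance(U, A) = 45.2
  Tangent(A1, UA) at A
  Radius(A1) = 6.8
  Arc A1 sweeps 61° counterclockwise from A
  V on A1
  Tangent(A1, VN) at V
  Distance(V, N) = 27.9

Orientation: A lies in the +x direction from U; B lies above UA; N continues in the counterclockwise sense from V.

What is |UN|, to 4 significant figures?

70.44

U is at the origin; UA is horizontal with |UA| = 45.2 and A on the +x side, so A = (45.20, 0.000). Since A1 is tangent to UA there, BA ⟂ UA, so B = A + (0, 6.8) = (45.20, 6.800). On A1, A sits at bearing -90° from B; a 61° counterclockwise sweep puts V at bearing -29°, so V = B + 6.8·(cos -29°, sin -29°) = (51.15, 3.503). Since A1 is tangent to VN there, BV ⟂ VN, so VN runs along (−sin -29°, cos -29°); with |VN| = 27.9, N = (64.67, 27.91). Then |UN| = |N − U| = 70.44.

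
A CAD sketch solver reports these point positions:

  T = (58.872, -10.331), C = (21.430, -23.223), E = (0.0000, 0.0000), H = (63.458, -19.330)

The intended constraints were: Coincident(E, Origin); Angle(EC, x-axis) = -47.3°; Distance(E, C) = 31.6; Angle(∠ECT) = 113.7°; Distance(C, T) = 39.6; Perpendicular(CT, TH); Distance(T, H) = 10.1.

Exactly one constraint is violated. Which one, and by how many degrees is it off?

Perpendicular(CT, TH) — off by 8.00°.

E = (0.00, 0.00) ✓; EC at -47.30° ✓; |EC| = 31.60 ✓; ∠ECT = 113.7° ✓; |CT| = 39.60 ✓; ∠(CT, TH) = 82.00° ✗; |TH| = 10.10 ✓.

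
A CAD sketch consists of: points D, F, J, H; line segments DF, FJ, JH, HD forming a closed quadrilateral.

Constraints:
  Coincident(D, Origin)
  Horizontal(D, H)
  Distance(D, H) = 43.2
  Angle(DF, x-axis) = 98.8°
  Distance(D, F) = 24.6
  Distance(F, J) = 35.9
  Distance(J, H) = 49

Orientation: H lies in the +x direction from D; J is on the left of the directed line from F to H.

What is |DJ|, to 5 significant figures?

52.053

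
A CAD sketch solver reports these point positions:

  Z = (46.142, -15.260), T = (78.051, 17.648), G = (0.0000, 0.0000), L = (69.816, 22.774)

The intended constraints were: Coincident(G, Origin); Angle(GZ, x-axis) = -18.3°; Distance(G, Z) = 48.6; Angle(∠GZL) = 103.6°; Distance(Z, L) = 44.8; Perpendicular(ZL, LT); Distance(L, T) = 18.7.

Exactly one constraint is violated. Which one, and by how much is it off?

Distance(L, T) = 18.7 — off by 9.00.

G = (0.00, 0.00) ✓; GZ at -18.30° ✓; |GZ| = 48.60 ✓; ∠GZL = 103.6° ✓; |ZL| = 44.80 ✓; ∠(ZL, LT) = 90.00° ✓; |LT| = 9.700 ✗.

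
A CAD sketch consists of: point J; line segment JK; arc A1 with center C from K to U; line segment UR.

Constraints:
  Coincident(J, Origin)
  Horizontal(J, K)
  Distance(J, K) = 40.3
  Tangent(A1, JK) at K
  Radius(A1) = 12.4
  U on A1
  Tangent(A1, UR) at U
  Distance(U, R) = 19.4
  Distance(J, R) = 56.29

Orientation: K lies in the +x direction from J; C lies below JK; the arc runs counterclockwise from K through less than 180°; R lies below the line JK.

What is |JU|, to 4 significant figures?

37.30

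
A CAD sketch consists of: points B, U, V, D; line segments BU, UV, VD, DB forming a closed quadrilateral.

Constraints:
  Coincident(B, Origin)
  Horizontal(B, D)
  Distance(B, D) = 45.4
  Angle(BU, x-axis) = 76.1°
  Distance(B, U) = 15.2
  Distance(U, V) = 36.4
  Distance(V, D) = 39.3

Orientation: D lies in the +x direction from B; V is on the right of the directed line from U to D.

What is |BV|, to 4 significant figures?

23.90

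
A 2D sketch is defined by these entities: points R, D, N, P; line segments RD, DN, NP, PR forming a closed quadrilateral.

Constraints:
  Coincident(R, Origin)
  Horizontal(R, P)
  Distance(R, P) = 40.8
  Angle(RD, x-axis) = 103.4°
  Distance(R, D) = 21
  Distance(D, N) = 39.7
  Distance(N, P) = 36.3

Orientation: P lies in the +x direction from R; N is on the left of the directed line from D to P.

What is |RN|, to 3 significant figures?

47.6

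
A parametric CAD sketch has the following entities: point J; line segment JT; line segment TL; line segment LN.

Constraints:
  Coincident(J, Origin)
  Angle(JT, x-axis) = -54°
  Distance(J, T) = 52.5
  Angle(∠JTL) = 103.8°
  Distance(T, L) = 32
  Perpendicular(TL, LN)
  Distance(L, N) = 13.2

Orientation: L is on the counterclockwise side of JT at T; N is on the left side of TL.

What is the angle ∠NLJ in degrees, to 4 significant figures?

41.13°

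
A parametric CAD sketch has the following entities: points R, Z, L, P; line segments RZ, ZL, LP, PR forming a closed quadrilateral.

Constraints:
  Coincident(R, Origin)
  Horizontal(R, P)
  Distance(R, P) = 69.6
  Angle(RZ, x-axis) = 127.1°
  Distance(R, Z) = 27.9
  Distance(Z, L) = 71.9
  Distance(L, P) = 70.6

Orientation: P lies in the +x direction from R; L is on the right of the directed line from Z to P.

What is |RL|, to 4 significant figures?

45.00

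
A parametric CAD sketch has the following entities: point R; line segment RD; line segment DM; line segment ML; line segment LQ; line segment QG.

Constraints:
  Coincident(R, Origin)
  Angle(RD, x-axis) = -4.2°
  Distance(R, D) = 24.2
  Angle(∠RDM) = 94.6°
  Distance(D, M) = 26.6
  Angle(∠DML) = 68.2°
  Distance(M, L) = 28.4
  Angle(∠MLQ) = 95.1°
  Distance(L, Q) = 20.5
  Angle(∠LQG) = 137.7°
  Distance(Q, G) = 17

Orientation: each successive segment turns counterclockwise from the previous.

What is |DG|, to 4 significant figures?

13.68

R is at the origin; RD runs at -4.2° with length 24.2, so D = (24.14, -1.772). ∠RDM = 94.6° gives DM at 81.20° from the x-axis; with |DM| = 26.6, M = (28.20, 24.51). ∠DML = 68.2° gives ML at -167.0° from the x-axis; with |ML| = 28.4, L = (0.5323, 18.13). ∠MLQ = 95.1° gives LQ at -82.10° from the x-axis; with |LQ| = 20.5, Q = (3.350, -2.180). ∠LQG = 137.7° gives QG at -39.80° from the x-axis; with |QG| = 17.0, G = (16.41, -13.06). Then |DG| = |G − D| = 13.68.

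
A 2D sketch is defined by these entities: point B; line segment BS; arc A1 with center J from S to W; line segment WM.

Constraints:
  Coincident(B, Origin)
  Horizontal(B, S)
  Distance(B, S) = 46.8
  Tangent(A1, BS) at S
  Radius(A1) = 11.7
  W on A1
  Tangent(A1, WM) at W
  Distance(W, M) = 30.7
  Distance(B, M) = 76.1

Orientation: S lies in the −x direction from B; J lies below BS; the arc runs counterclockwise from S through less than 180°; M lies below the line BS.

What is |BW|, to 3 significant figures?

58.8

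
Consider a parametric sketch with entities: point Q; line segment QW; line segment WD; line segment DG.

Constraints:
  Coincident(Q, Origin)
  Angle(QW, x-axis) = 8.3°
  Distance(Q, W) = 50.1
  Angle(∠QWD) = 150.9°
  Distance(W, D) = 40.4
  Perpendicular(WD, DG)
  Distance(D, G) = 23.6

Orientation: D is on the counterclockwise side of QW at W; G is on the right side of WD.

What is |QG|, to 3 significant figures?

96.9

Q is at the origin; QW runs at 8.3° with length 50.1, so W = 50.1·(cos 8.3°, sin 8.3°) = (49.6, 7.23). ∠QWD = 150.9°, so WD runs at 8.3° + (180° − 150.9°) = 37.4° from the x-axis; with |WD| = 40.4, D = W + 40.4·(cos 37.4°, sin 37.4°) = (81.7, 31.8). WD is perpendicular to DG; with |DG| = 23.6 on the right of WD, G = D + 23.6·(0.607, -0.794) = (96.0, 13.0). Then |QG| = |G − Q| = 96.9.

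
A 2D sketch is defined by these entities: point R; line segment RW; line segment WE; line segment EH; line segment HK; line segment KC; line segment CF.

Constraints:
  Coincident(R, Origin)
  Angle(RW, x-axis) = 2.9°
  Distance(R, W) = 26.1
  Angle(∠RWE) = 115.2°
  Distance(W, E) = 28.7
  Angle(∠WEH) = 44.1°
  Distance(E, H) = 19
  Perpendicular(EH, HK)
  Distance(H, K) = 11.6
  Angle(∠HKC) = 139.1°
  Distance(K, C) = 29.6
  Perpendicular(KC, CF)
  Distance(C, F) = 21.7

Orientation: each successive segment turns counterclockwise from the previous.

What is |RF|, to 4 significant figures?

62.46

R is at the origin; RW runs at 2.9° with length 26.1, so W = (26.07, 1.320). ∠RWE = 115.2° gives WE at 67.70° from the x-axis; with |WE| = 28.7, E = (36.96, 27.87). ∠WEH = 44.1° gives EH at -156.4° from the x-axis; with |EH| = 19.0, H = (19.55, 20.27). The perpendicularity gives HK at right angles to EH, so HK runs at -66.40°; with |HK| = 11.6, K = (24.19, 9.638). ∠HKC = 139.1° gives KC at -25.50° from the x-axis; with |KC| = 29.6, C = (50.91, -3.106). KC ⟂ CF, so CF runs at 64.50°; with |CF| = 21.7, F = (60.25, 16.48). Then |RF| = |F − R| = 62.46.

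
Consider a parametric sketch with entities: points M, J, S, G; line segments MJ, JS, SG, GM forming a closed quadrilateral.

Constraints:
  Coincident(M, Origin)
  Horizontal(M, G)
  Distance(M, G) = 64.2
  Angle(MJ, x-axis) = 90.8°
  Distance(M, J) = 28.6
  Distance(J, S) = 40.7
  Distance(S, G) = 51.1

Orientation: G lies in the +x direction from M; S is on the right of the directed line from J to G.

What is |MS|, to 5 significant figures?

16.894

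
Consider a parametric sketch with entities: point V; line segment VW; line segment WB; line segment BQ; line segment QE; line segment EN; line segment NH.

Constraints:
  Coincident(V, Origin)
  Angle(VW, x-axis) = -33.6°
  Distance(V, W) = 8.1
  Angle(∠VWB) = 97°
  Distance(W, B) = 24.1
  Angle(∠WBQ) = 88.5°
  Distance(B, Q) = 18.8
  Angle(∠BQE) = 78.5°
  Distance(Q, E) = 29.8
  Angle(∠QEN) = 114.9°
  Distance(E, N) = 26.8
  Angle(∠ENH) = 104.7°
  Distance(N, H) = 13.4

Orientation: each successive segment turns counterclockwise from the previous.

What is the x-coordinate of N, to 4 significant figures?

10.35

∠BQE = 78.5° gives QE at -117.6° from the x-axis; with |QE| = 29.8, E = (-5.966, -0.7362). ∠QEN = 114.9° gives EN at -52.50° from the x-axis; with |EN| = 26.8, N = (10.35, -22.00). So N.x = 10.35.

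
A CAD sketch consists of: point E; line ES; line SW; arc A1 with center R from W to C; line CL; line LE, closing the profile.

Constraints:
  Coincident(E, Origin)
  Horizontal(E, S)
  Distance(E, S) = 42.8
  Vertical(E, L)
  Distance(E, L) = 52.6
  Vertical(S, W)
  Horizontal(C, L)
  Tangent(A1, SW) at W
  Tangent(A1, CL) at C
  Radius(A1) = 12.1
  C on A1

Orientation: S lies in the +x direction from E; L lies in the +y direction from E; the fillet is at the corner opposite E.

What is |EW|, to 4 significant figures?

58.92

E is at the origin; ES is horizontal with |ES| = 42.8 and S on the +x side, so S = (42.80, 0.000). E and L share the same x with |EL| = 52.6 and L on the +y side, so L = (0.000, 52.60). The virtual corner opposite E is at (42.80, 52.60). Since A1 is tangent to SW there, RW ⟂ SW and tangency of A1 to CL means the radius RC is perpendicular to CL, with radius 12.1, so the center R sits 12.1 in from both sides at R = (30.70, 40.50). That places the tangent points at W = (42.80, 40.50) on SW and C = (30.70, 52.60) on CL. Then |EW| = |W − E| = 58.92.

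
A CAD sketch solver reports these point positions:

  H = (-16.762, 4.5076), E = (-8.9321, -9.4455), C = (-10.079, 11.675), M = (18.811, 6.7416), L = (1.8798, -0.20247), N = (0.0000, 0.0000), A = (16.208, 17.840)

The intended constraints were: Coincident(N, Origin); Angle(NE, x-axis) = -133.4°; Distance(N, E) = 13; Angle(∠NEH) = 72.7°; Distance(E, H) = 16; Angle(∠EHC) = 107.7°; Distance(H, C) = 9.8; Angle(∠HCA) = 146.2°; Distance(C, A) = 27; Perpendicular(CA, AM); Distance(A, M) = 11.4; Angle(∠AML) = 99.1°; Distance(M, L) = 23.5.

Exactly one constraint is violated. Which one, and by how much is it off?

Distance(M, L) = 23.5 — off by 5.20.

N = (0.00, 0.00) ✓; NE at -133.4° ✓; |NE| = 13.00 ✓; ∠NEH = 72.70° ✓; |EH| = 16.00 ✓; ∠EHC = 107.7° ✓; |HC| = 9.800 ✓; ∠HCA = 146.2° ✓; |CA| = 27.00 ✓; ∠(CA, AM) = 90.00° ✓; |AM| = 11.40 ✓; ∠AML = 99.10° ✓; |ML| = 18.30 ✗.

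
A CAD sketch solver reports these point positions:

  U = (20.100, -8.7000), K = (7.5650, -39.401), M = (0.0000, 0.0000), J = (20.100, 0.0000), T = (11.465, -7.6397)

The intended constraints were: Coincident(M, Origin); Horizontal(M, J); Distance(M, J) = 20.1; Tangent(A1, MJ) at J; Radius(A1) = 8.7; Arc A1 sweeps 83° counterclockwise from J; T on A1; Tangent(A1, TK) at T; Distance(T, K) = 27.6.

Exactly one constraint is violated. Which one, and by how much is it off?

Distance(T, K) = 27.6 — off by 4.40.

M = (0.00, 0.00) ✓; M.y = 0.00, J.y = 0.00 ✓; |MJ| = 20.10 ✓; ∠(UJ, JM) = 90.00° ✓; |UJ| = 8.700 ✓; bearing(U→T) − bearing(U→J) = 83.00° ✓; |UT| = 8.700 ✓; ∠(UT, TK) = 90.00° ✓; |TK| = 32.00 ✗.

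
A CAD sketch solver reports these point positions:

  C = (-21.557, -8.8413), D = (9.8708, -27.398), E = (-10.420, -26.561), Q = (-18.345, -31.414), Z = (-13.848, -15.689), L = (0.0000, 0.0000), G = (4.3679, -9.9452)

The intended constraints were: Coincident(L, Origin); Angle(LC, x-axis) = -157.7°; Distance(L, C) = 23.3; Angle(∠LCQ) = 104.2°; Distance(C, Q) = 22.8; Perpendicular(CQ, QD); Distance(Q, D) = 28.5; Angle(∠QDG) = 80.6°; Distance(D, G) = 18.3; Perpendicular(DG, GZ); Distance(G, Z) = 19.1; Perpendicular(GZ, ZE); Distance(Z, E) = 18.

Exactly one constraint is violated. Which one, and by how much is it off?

Distance(Z, E) = 18 — off by 6.60.

L = (0.00, 0.00) ✓; LC at -157.7° ✓; |LC| = 23.30 ✓; ∠LCQ = 104.2° ✓; |CQ| = 22.80 ✓; ∠(CQ, QD) = 90.00° ✓; |QD| = 28.50 ✓; ∠QDG = 80.60° ✓; |DG| = 18.30 ✓; ∠(DG, GZ) = 90.00° ✓; |GZ| = 19.10 ✓; ∠(GZ, ZE) = 90.00° ✓; |ZE| = 11.40 ✗.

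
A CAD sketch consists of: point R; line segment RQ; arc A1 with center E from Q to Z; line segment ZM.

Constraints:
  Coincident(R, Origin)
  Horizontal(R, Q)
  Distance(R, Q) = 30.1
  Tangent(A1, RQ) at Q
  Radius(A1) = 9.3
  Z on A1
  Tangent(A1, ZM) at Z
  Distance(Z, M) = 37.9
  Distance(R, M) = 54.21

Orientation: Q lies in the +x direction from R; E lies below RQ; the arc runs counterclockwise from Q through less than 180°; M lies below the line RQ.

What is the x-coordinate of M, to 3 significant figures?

25.2

R is at the origin; R and Q share the same y with |RQ| = 30.1 and Q on the +x side, so Q = (30.1, 0.00). Tangency of A1 to RQ means the radius EQ is perpendicular to RQ, so E = Q + (0, -9.3) = (30.1, -9.30). Since EZ ⟂ ZM (tangency), |EM| = √(9.3² + 37.9²) = 39.0 regardless of where Z sits on A1. So M lies on both circle(R, 54.21) and circle(E, 39.0); the below-RQ intersection is M = (25.2, -48.0). Z is the foot of the tangent from M: Z = (20.9, -10.4).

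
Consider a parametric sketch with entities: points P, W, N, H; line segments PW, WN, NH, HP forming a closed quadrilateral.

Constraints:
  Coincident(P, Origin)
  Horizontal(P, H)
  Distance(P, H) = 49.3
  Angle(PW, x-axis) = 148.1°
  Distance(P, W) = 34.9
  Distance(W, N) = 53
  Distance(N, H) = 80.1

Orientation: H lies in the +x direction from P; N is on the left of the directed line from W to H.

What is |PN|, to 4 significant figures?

62.73

Checks: |WN| = 53.00 ✓; |NH| = 80.10 ✓.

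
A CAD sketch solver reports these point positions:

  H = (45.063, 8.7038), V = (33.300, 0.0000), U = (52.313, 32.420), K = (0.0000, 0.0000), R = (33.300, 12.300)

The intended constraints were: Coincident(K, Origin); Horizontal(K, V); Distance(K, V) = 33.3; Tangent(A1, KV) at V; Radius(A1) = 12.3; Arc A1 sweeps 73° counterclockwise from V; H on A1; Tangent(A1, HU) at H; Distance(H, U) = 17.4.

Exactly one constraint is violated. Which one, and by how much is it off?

Distance(H, U) = 17.4 — off by 7.40.

K = (0.00, 0.00) ✓; K.y = 0.00, V.y = 0.00 ✓; |KV| = 33.30 ✓; ∠(RV, VK) = 90.00° ✓; |RV| = 12.30 ✓; bearing(R→H) − bearing(R→V) = 73.00° ✓; |RH| = 12.30 ✓; ∠(RH, HU) = 90.00° ✓; |HU| = 24.80 ✗.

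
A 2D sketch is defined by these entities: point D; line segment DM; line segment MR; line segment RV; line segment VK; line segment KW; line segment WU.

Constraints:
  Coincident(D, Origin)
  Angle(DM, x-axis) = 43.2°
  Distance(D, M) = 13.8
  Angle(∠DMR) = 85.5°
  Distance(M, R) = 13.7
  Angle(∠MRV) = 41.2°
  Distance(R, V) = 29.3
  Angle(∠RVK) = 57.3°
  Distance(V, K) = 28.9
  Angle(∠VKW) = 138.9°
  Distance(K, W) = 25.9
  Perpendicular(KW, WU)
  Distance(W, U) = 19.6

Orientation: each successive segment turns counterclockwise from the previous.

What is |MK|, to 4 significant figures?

15.66

D is at the origin; DM runs at 43.2° with length 13.8, so M = (10.06, 9.447). ∠DMR = 85.5° gives MR at 137.7° from the x-axis; with |MR| = 13.7, R = (-0.07318, 18.67). ∠MRV = 41.2° gives RV at -83.50° from the x-axis; with |RV| = 29.3, V = (3.244, -10.44). ∠RVK = 57.3° gives VK at 39.20° from the x-axis; with |VK| = 28.9, K = (25.64, 7.821). Then |MK| = |K − M| = 15.66.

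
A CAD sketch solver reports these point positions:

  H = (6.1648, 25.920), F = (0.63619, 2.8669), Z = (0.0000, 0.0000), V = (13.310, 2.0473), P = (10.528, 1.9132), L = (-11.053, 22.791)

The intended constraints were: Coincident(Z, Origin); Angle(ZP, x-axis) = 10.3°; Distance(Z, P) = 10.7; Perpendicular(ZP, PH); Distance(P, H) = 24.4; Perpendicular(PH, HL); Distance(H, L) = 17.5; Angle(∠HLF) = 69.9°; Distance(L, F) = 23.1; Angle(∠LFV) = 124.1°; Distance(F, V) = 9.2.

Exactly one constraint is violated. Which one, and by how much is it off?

Distance(F, V) = 9.2 — off by 3.50.

Z = (0.00, 0.00) ✓; ZP at 10.30° ✓; |ZP| = 10.70 ✓; ∠(ZP, PH) = 90.00° ✓; |PH| = 24.40 ✓; ∠(PH, HL) = 90.00° ✓; |HL| = 17.50 ✓; ∠HLF = 69.90° ✓; |LF| = 23.10 ✓; ∠LFV = 124.1° ✓; |FV| = 12.70 ✗.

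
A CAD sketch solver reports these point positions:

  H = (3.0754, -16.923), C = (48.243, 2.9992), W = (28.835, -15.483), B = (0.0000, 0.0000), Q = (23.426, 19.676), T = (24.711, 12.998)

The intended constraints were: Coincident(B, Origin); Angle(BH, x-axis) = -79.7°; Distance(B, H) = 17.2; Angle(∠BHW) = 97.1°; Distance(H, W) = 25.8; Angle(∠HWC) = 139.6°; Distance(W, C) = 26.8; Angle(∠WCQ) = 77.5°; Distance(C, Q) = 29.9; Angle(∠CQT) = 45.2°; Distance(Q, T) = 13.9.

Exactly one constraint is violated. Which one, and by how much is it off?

Distance(Q, T) = 13.9 — off by 7.10.

B = (0.00, 0.00) ✓; BH at -79.70° ✓; |BH| = 17.20 ✓; ∠BHW = 97.10° ✓; |HW| = 25.80 ✓; ∠HWC = 139.6° ✓; |WC| = 26.80 ✓; ∠WCQ = 77.50° ✓; |CQ| = 29.90 ✓; ∠CQT = 45.21° ✓; |QT| = 6.801 ✗.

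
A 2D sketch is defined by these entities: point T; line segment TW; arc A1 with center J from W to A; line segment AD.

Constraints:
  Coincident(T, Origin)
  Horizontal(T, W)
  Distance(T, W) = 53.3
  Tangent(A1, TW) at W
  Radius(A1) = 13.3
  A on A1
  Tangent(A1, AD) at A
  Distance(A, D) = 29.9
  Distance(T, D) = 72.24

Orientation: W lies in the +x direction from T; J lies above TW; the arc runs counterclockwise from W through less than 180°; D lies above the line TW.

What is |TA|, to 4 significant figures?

68.18

T is at the origin; T and W share the same y with |TW| = 53.3 and W on the +x side, so W = (53.30, 0.000). A1 meets TW tangentially, so JW is at right angles to TW, so J = W + (0, 13.3) = (53.30, 13.30). Since JA ⟂ AD (tangency), |JD| = √(13.3² + 29.9²) = 32.72 regardless of where A sits on A1. So D lies on both circle(T, 72.24) and circle(J, 32.72); the above-TW intersection is D = (55.76, 45.93). A is the foot of the tangent from D: A = (65.82, 17.78).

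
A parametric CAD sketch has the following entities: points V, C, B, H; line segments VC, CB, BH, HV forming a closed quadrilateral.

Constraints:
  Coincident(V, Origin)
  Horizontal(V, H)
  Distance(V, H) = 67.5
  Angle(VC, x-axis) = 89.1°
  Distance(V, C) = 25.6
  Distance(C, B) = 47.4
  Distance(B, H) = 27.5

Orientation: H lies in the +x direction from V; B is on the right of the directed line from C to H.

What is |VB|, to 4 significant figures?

40.01

Checks: |CB| = 47.40 ✓; |BH| = 27.50 ✓.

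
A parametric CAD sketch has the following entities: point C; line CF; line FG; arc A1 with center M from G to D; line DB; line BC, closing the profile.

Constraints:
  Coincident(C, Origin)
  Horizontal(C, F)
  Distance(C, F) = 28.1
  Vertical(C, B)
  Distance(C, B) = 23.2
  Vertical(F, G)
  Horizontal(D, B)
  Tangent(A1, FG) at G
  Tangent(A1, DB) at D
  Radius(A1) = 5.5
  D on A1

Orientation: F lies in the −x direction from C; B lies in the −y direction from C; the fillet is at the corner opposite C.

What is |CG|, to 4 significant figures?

33.21

C is at the origin; C and F share the same y with |CF| = 28.1 and F on the −x side, so F = (-28.10, 0.000). C and B share the same x with |CB| = 23.2 and B on the −y side, so B = (0.000, -23.20). The virtual corner opposite C is at (-28.10, -23.20). Since A1 is tangent to FG there, MG ⟂ FG and A1 meets DB tangentially, so MD is at right angles to DB, with radius 5.5, so the center M sits 5.5 in from both sides at M = (-22.60, -17.70). That places the tangent points at G = (-28.10, -17.70) on FG and D = (-22.60, -23.20) on DB. Then |CG| = |G − C| = 33.21.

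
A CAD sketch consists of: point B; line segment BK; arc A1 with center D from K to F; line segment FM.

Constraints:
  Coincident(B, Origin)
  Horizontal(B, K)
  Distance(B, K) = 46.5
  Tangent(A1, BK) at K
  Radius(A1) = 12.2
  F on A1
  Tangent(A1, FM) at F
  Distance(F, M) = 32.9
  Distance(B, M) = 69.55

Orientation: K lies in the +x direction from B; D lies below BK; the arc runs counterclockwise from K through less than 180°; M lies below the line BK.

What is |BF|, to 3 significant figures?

40.0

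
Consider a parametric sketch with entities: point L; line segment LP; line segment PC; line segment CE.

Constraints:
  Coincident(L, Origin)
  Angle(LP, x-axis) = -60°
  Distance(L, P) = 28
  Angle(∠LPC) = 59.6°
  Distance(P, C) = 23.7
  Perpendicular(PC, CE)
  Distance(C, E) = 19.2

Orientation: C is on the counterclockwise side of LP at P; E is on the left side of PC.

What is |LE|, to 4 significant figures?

10.74

L is at the origin; LP runs at -60.0° with length 28.0, so P = 28.0·(cos -60.0°, sin -60.0°) = (14.00, -24.25). ∠LPC = 59.6°, so PC runs at -60.0° + (180° − 59.6°) = 60.40° from the x-axis; with |PC| = 23.7, C = P + 23.7·(cos 60.40°, sin 60.40°) = (25.71, -3.642). The perpendicularity gives CE at right angles to PC; with |CE| = 19.2 on the left of PC, E = C + 19.2·(-0.8695, 0.4939) = (9.012, 5.842). Then |LE| = |E − L| = 10.74.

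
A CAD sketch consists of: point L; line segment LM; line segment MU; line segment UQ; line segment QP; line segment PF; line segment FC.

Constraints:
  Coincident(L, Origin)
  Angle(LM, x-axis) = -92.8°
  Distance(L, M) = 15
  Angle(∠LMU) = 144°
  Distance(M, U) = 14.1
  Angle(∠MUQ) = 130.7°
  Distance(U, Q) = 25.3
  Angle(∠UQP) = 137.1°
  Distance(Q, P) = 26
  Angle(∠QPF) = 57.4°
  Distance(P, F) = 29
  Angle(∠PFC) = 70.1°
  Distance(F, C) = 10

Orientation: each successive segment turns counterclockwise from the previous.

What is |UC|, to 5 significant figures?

22.833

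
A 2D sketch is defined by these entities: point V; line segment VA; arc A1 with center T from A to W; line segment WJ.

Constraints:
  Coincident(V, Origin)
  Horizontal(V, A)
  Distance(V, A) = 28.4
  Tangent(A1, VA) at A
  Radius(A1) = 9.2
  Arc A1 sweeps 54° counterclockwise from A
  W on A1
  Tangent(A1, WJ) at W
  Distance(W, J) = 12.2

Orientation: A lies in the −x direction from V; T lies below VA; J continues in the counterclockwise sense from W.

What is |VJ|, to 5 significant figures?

45.132

V is at the origin; VA is horizontal with |VA| = 28.4 and A on the −x side, so A = (-28.400, 0.0000). The tangent condition forces TA to be normal to VA, so T = A + (0, -9.2) = (-28.400, -9.2000). On A1, A sits at bearing 90° from T; a 54° counterclockwise sweep puts W at bearing 144°, so W = T + 9.2·(cos 144°, sin 144°) = (-35.843, -3.7924). A1 meets WJ tangentially, so TW is at right angles to WJ, so WJ runs along (−sin 144°, cos 144°); with |WJ| = 12.2, J = (-43.014, -13.662). Then |VJ| = |J − V| = 45.132.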